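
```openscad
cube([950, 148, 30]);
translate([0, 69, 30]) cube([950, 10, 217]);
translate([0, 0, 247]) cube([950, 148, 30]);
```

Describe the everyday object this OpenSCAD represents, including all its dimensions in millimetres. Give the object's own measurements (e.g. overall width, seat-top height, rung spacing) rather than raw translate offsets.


An I-beam lying along x, 950 mm long. Overall section height 277 mm. Two flanges 148 mm wide (y) and 30 mm thick, one on the floor and one at the top; a web 10 mm thick runs between them, centred on the flange width.


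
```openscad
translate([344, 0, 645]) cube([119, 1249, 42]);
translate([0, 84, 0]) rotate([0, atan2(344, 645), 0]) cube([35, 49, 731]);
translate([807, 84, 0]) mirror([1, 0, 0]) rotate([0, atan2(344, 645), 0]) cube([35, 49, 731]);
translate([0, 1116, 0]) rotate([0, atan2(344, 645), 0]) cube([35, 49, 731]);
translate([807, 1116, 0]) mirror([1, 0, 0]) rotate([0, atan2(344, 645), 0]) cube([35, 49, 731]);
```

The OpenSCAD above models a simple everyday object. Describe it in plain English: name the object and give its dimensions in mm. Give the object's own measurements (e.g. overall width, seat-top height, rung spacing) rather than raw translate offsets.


A sawhorse. A 119×1249×42 mm beam (x, y, z) sits on two A-frame leg pairs. Each pair is two raked legs of 35×49 mm section (49 mm along y) splaying symmetrically in x. Each leg rises 645 mm vertically over 344 mm of horizontal reach and is 731 mm long along its own axis. Every leg's outer bottom edge rests on the floor and its outer top edge meets a bottom edge of the beam — the left legs (tilting toward +x) meet the beam's −x bottom edge, the right legs (their mirror images, tilting toward −x) meet its +x bottom edge — so the leg tops tuck under the beam, the beam's underside is 645 mm above the floor, and the feet are 807 mm apart outside-to-outside with the beam centred between them. The two leg pairs are set in 84 mm from either end of the beam.


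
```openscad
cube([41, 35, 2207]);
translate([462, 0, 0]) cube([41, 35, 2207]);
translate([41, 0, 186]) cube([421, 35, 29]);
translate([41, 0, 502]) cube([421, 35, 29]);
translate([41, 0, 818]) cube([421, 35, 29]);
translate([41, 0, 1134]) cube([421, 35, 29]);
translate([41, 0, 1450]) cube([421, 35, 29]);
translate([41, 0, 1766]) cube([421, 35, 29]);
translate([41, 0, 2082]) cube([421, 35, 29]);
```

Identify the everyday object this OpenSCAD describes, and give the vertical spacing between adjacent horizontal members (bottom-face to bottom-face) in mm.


A ladder. The rung spacing is 316 mm.

Two tall 41×35 posts with 7 short bars between them — a ladder. Adjacent rungs sit at z = 186 and z = 502, so the spacing is 502 − 186 = 316 mm.


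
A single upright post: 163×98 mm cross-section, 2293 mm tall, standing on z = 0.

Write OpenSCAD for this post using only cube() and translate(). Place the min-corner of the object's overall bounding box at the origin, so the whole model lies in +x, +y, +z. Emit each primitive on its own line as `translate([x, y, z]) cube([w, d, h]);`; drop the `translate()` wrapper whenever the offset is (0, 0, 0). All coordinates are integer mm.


cube([163, 98, 2293]);


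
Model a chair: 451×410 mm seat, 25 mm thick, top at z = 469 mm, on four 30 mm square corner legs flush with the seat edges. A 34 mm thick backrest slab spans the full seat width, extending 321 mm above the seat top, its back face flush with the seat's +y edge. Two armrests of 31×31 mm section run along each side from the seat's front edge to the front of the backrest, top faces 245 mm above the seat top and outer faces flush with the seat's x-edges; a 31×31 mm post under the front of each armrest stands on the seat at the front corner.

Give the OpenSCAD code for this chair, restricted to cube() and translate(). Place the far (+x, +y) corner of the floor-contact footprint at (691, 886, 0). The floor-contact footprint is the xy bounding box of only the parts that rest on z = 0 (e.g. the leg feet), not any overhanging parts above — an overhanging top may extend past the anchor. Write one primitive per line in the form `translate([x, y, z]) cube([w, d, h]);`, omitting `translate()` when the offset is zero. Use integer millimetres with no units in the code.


translate([240, 476, 444]) cube([451, 410, 25]);
translate([240, 476, 0]) cube([30, 30, 444]);
translate([661, 476, 0]) cube([30, 30, 444]);
translate([240, 856, 0]) cube([30, 30, 444]);
translate([661, 856, 0]) cube([30, 30, 444]);
translate([240, 852, 469]) cube([451, 34, 321]);
translate([240, 476, 683]) cube([31, 376, 31]);
translate([660, 476, 683]) cube([31, 376, 31]);
translate([240, 476, 469]) cube([31, 31, 214]);
translate([660, 476, 469]) cube([31, 31, 214]);


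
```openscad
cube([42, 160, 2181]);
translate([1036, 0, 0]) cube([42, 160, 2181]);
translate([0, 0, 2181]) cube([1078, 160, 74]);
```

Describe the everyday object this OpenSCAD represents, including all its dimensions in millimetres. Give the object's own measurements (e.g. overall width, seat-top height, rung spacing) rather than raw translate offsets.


A door frame. The clear opening is 994 mm wide and 2181 mm high. Two 42 mm wide jambs, 160 mm deep, stand either side of the opening from the floor to the top of the opening. A 74 mm thick head sits across the top of both jambs, spanning the full outside width of the frame.


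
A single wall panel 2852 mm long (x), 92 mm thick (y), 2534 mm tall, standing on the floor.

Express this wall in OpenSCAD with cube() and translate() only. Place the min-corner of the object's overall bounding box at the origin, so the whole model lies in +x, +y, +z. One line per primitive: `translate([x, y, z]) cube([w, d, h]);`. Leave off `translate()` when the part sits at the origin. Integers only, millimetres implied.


cube([2852, 92, 2534]);


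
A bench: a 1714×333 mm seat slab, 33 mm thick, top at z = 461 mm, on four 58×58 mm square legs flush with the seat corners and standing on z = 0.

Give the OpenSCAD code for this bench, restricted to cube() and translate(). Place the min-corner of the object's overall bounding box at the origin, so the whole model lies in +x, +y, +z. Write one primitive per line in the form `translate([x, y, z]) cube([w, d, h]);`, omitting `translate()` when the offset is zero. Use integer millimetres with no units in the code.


// leg_h = 461 − 33 = 428
translate([0, 0, 428]) cube([1714, 333, 33]);
cube([58, 58, 428]);
translate([0, 275, 0]) cube([58, 58, 428]);
translate([1656, 0, 0]) cube([58, 58, 428]);
translate([1656, 275, 0]) cube([58, 58, 428]);


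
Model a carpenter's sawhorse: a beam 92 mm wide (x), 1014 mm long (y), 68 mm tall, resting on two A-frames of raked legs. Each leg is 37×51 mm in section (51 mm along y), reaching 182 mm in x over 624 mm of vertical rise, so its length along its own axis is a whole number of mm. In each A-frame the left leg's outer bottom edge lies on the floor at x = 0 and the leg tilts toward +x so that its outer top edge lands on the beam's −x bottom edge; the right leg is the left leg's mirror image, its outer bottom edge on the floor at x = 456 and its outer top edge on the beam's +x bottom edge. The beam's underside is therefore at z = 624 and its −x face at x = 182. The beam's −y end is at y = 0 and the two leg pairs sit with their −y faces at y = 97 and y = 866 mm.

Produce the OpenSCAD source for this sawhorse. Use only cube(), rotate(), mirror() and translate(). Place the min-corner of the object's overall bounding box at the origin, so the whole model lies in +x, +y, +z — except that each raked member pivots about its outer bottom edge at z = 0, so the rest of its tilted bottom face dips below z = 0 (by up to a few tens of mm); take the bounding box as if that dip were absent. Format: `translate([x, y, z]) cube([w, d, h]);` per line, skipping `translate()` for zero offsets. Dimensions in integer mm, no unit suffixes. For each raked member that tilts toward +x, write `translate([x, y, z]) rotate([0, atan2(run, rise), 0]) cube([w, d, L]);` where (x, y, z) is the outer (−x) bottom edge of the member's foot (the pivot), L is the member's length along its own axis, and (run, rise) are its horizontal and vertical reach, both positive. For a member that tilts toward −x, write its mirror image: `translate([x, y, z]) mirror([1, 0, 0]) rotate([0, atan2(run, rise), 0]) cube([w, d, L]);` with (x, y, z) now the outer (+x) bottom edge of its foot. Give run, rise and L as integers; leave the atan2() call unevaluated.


translate([182, 0, 624]) cube([92, 1014, 68]);
translate([0, 97, 0]) rotate([0, atan2(182, 624), 0]) cube([37, 51, 650]);
translate([456, 97, 0]) mirror([1, 0, 0]) rotate([0, atan2(182, 624), 0]) cube([37, 51, 650]);
translate([0, 866, 0]) rotate([0, atan2(182, 624), 0]) cube([37, 51, 650]);
translate([456, 866, 0]) mirror([1, 0, 0]) rotate([0, atan2(182, 624), 0]) cube([37, 51, 650]);


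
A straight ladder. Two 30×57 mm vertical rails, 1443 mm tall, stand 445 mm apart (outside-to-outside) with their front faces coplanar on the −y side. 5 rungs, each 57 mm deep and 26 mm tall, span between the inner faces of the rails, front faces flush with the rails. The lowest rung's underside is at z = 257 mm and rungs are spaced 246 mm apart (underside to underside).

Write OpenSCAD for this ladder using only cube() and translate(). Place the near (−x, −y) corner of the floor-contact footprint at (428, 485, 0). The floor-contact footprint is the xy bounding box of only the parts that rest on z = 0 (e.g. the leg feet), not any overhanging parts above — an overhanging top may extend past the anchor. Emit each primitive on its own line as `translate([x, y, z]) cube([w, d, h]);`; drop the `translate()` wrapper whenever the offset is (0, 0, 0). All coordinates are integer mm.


translate([428, 485, 0]) cube([30, 57, 1443]);
translate([843, 485, 0]) cube([30, 57, 1443]);
translate([458, 485, 257]) cube([385, 57, 26]);
translate([458, 485, 503]) cube([385, 57, 26]);
translate([458, 485, 749]) cube([385, 57, 26]);
translate([458, 485, 995]) cube([385, 57, 26]);
translate([458, 485, 1241]) cube([385, 57, 26]);


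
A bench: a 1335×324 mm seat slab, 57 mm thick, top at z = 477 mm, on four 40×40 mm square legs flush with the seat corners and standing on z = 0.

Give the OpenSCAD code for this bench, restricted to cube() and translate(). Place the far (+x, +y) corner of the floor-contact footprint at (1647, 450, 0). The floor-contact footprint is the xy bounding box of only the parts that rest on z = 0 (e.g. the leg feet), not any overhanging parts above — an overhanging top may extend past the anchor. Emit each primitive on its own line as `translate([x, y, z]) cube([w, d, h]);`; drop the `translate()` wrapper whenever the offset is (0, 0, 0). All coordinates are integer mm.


translate([312, 126, 420]) cube([1335, 324, 57]);
translate([312, 126, 0]) cube([40, 40, 420]);
translate([312, 410, 0]) cube([40, 40, 420]);
translate([1607, 126, 0]) cube([40, 40, 420]);
translate([1607, 410, 0]) cube([40, 40, 420]);


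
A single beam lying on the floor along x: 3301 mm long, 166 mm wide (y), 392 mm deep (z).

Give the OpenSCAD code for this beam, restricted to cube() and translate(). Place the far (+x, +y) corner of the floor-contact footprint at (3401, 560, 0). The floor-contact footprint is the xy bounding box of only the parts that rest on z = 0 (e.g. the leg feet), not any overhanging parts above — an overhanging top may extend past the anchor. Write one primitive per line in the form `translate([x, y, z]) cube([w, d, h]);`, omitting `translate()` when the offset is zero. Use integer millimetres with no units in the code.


translate([100, 394, 0]) cube([3301, 166, 392]);


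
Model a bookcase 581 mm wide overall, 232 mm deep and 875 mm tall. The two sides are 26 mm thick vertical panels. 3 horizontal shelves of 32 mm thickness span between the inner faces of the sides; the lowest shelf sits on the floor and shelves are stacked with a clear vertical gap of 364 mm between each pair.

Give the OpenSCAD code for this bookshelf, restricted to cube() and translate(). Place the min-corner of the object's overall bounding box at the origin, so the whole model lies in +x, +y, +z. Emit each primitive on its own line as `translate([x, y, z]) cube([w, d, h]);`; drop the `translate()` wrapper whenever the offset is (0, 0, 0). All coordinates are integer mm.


cube([26, 232, 875]);
translate([555, 0, 0]) cube([26, 232, 875]);
translate([26, 0, 0]) cube([529, 232, 32]);
translate([26, 0, 396]) cube([529, 232, 32]);
translate([26, 0, 792]) cube([529, 232, 32]);


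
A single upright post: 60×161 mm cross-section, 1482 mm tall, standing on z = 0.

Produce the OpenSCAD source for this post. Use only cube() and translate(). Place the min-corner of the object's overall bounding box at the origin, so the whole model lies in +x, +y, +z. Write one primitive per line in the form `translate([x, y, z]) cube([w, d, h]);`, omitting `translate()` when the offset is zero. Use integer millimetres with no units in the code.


cube([60, 161, 1482]);


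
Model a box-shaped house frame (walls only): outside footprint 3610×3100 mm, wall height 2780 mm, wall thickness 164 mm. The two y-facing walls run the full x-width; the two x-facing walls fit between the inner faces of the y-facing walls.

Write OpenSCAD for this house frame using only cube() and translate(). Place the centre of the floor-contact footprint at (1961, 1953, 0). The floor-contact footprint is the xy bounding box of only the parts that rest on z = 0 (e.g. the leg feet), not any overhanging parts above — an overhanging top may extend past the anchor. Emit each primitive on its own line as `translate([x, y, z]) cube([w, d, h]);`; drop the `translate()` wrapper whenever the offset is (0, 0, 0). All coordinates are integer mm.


translate([156, 403, 0]) cube([3610, 164, 2780]);
translate([156, 3339, 0]) cube([3610, 164, 2780]);
translate([156, 567, 0]) cube([164, 2772, 2780]);
translate([3602, 567, 0]) cube([164, 2772, 2780]);


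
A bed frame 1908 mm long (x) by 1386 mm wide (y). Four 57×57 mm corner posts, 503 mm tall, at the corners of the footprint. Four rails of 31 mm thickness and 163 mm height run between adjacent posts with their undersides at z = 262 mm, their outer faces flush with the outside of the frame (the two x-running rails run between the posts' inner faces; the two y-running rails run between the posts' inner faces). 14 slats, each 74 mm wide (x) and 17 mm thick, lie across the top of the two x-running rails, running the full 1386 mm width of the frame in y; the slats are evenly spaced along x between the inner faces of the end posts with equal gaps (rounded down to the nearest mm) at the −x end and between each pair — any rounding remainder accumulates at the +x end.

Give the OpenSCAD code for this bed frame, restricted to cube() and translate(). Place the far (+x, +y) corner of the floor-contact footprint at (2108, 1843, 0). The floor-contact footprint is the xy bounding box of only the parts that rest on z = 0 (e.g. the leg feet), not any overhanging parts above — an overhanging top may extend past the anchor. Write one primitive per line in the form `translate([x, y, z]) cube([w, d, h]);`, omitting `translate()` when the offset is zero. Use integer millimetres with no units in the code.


translate([200, 457, 0]) cube([57, 57, 503]);
translate([200, 1786, 0]) cube([57, 57, 503]);
translate([2051, 457, 0]) cube([57, 57, 503]);
translate([2051, 1786, 0]) cube([57, 57, 503]);
translate([257, 457, 262]) cube([1794, 31, 163]);
translate([257, 1812, 262]) cube([1794, 31, 163]);
translate([200, 514, 262]) cube([31, 1272, 163]);
translate([2077, 514, 262]) cube([31, 1272, 163]);
translate([307, 457, 425]) cube([74, 1386, 17]);
translate([431, 457, 425]) cube([74, 1386, 17]);
translate([555, 457, 425]) cube([74, 1386, 17]);
translate([679, 457, 425]) cube([74, 1386, 17]);
translate([803, 457, 425]) cube([74, 1386, 17]);
translate([927, 457, 425]) cube([74, 1386, 17]);
translate([1051, 457, 425]) cube([74, 1386, 17]);
translate([1175, 457, 425]) cube([74, 1386, 17]);
translate([1299, 457, 425]) cube([74, 1386, 17]);
translate([1423, 457, 425]) cube([74, 1386, 17]);
translate([1547, 457, 425]) cube([74, 1386, 17]);
translate([1671, 457, 425]) cube([74, 1386, 17]);
translate([1795, 457, 425]) cube([74, 1386, 17]);
translate([1919, 457, 425]) cube([74, 1386, 17]);


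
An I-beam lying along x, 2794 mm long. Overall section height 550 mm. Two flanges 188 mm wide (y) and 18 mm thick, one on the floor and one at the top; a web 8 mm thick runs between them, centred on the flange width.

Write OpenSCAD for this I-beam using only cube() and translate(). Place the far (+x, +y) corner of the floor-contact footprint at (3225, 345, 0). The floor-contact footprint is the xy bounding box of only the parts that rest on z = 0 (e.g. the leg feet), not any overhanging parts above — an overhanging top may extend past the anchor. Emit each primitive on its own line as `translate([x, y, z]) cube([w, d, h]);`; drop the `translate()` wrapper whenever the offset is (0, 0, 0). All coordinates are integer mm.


translate([431, 157, 0]) cube([2794, 188, 18]);
translate([431, 247, 18]) cube([2794, 8, 514]);
translate([431, 157, 532]) cube([2794, 188, 18]);


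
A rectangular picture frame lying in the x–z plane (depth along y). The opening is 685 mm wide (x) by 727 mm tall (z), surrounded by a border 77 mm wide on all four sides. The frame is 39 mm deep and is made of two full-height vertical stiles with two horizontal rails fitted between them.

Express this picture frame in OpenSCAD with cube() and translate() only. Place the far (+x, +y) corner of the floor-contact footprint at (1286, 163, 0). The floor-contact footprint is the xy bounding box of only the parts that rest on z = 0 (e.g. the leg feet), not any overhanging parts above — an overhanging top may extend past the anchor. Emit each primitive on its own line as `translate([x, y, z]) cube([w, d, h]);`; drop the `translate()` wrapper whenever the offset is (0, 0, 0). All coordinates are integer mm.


translate([447, 124, 0]) cube([77, 39, 881]);
translate([1209, 124, 0]) cube([77, 39, 881]);
translate([524, 124, 0]) cube([685, 39, 77]);
translate([524, 124, 804]) cube([685, 39, 77]);


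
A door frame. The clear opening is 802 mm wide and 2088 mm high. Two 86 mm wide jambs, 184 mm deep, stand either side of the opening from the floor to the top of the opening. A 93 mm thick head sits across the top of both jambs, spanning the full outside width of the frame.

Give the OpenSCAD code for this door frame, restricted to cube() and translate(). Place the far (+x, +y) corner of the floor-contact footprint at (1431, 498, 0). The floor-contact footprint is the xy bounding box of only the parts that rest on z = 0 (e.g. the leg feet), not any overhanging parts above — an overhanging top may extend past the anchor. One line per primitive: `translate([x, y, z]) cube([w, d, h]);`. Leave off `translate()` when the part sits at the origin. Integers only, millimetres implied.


translate([457, 314, 0]) cube([86, 184, 2088]);
translate([1345, 314, 0]) cube([86, 184, 2088]);
translate([457, 314, 2088]) cube([974, 184, 93]);


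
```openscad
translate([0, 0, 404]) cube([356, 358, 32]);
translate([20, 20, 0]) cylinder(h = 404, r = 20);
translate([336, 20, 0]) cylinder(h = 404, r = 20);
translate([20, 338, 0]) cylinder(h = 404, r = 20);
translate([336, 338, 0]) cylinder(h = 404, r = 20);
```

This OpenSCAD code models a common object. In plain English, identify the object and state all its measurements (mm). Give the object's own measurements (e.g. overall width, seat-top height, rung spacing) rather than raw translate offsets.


A simple wooden stool: a rectangular seat 356 mm (x) by 358 mm (y), 32 mm thick, top face at z = 436 mm, on four round legs, each 40 mm in diameter. The legs rest on z = 0, each leg's axis is inset half a diameter from the nearest pair of seat edges (so the leg's bounding box is flush with the corner).


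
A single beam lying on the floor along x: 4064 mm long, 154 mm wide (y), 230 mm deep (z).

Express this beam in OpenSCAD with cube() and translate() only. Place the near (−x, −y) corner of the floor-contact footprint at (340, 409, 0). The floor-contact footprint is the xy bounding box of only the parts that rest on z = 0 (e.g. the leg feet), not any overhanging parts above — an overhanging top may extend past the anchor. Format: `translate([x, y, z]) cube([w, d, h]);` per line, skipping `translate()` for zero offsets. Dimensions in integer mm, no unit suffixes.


translate([340, 409, 0]) cube([4064, 154, 230]);


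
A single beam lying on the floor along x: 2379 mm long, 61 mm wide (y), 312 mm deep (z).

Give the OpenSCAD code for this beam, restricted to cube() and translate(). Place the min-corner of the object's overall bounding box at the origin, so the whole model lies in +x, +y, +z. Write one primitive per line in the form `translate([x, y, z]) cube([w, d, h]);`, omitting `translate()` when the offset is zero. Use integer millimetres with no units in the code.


cube([2379, 61, 312]);


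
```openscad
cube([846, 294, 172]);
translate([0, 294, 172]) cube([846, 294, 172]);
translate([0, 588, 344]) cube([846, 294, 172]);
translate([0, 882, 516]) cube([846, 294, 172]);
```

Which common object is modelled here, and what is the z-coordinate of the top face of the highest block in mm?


A staircase. The total rise is 688 mm.

4 identical blocks, each offset up and back from the previous — a staircase. Each step is 172 mm tall and there are 4 of them, so the total rise is 4 × 172 = 688 mm.


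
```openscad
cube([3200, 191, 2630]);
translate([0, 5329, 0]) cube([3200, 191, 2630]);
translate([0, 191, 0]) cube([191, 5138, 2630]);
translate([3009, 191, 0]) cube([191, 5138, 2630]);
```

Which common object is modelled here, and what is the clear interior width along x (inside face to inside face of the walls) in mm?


A house (or room) frame. The interior width is 2818 mm.

Four 2630 mm walls enclosing a rectangle with no floor or roof — a room or house frame. Outside width is 3200 mm and wall thickness is 191 mm, so the interior width is 3200 − 2 × 191 = 2818 mm.


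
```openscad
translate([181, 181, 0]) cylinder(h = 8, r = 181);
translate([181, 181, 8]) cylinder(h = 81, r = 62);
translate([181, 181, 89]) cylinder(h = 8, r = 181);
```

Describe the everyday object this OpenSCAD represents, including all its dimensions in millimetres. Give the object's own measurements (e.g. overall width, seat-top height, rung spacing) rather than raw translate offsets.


A spool: two coaxial disc flanges of radius 181 mm and thickness 8 mm, joined by a core cylinder of radius 62 mm and height 81 mm. The lower flange rests on z = 0 and the three cylinders share a vertical axis.


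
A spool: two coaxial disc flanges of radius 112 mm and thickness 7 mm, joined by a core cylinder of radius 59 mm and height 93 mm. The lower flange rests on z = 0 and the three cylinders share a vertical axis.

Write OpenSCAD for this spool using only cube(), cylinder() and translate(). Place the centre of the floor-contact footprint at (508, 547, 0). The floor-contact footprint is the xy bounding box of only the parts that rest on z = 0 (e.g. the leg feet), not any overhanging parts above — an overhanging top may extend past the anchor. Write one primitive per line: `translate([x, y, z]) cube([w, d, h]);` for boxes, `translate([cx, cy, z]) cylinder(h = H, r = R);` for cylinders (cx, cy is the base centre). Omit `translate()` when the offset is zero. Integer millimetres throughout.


translate([508, 547, 0]) cylinder(h = 7, r = 112);
translate([508, 547, 7]) cylinder(h = 93, r = 59);
translate([508, 547, 100]) cylinder(h = 7, r = 112);


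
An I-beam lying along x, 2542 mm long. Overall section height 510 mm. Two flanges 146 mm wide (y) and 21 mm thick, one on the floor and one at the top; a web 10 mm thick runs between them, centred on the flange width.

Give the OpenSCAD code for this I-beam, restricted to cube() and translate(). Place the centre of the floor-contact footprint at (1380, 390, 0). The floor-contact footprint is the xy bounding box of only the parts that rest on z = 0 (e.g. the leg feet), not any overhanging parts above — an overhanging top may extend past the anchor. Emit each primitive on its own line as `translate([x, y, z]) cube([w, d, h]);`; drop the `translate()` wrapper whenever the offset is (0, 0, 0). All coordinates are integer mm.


translate([109, 317, 0]) cube([2542, 146, 21]);
translate([109, 385, 21]) cube([2542, 10, 468]);
translate([109, 317, 489]) cube([2542, 146, 21]);


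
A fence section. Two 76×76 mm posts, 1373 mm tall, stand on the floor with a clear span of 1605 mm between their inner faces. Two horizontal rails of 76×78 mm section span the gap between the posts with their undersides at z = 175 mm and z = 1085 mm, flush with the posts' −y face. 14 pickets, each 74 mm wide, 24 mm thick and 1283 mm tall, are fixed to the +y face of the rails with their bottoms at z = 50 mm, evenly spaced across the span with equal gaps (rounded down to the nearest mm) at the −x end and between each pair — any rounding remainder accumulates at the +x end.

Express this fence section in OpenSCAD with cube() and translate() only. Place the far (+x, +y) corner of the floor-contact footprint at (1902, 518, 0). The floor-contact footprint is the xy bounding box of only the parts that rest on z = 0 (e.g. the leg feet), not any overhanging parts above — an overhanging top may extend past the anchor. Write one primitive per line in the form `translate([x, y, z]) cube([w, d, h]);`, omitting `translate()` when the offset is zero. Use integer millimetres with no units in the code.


translate([145, 442, 0]) cube([76, 76, 1373]);
translate([1826, 442, 0]) cube([76, 76, 1373]);
translate([221, 442, 175]) cube([1605, 76, 78]);
translate([221, 442, 1085]) cube([1605, 76, 78]);
translate([258, 518, 50]) cube([74, 24, 1283]);
translate([369, 518, 50]) cube([74, 24, 1283]);
translate([480, 518, 50]) cube([74, 24, 1283]);
translate([591, 518, 50]) cube([74, 24, 1283]);
translate([702, 518, 50]) cube([74, 24, 1283]);
translate([813, 518, 50]) cube([74, 24, 1283]);
translate([924, 518, 50]) cube([74, 24, 1283]);
translate([1035, 518, 50]) cube([74, 24, 1283]);
translate([1146, 518, 50]) cube([74, 24, 1283]);
translate([1257, 518, 50]) cube([74, 24, 1283]);
translate([1368, 518, 50]) cube([74, 24, 1283]);
translate([1479, 518, 50]) cube([74, 24, 1283]);
translate([1590, 518, 50]) cube([74, 24, 1283]);
translate([1701, 518, 50]) cube([74, 24, 1283]);


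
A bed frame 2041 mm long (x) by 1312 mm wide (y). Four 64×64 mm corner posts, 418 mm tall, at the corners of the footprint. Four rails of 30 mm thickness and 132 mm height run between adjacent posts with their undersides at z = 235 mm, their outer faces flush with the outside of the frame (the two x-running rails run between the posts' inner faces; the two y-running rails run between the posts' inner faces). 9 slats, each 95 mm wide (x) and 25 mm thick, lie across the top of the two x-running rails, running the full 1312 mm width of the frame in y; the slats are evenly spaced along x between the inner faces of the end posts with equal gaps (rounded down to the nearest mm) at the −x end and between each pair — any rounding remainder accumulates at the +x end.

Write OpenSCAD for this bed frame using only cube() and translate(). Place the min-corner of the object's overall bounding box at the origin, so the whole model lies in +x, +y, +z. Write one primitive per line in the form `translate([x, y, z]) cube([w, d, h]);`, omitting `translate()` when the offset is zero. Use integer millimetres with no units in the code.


// slat z = rail_z + rail_h = 235 + 132 = 367
// slat gap = ⌊(1913 − 9·95) / 10⌋ = 105
cube([64, 64, 418]);
translate([0, 1248, 0]) cube([64, 64, 418]);
translate([1977, 0, 0]) cube([64, 64, 418]);
translate([1977, 1248, 0]) cube([64, 64, 418]);
translate([64, 0, 235]) cube([1913, 30, 132]);
translate([64, 1282, 235]) cube([1913, 30, 132]);
translate([0, 64, 235]) cube([30, 1184, 132]);
translate([2011, 64, 235]) cube([30, 1184, 132]);
translate([169, 0, 367]) cube([95, 1312, 25]);
translate([369, 0, 367]) cube([95, 1312, 25]);
translate([569, 0, 367]) cube([95, 1312, 25]);
translate([769, 0, 367]) cube([95, 1312, 25]);
translate([969, 0, 367]) cube([95, 1312, 25]);
translate([1169, 0, 367]) cube([95, 1312, 25]);
translate([1369, 0, 367]) cube([95, 1312, 25]);
translate([1569, 0, 367]) cube([95, 1312, 25]);
translate([1769, 0, 367]) cube([95, 1312, 25]);


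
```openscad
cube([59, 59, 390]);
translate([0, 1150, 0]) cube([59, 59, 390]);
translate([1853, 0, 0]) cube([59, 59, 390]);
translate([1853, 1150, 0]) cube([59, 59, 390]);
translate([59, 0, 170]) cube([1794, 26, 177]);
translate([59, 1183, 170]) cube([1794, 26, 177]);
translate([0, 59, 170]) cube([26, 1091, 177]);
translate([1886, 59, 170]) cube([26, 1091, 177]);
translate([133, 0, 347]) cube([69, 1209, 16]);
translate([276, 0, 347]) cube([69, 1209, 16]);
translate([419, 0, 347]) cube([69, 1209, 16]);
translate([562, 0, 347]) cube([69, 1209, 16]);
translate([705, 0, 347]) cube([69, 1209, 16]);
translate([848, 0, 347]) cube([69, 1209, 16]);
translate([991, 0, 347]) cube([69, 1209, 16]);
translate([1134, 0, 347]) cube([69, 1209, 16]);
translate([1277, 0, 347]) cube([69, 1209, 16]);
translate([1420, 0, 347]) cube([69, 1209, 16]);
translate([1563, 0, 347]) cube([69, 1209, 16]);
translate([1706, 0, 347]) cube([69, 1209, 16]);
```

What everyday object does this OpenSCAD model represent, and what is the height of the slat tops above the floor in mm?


A bed frame. The slat-top height is 363 mm.

Four posts, four rails, and a row of slats — a bed frame. Slats sit on the rails at z = 170 + 177 = 347; with slat thickness 16, the top is 363 mm.


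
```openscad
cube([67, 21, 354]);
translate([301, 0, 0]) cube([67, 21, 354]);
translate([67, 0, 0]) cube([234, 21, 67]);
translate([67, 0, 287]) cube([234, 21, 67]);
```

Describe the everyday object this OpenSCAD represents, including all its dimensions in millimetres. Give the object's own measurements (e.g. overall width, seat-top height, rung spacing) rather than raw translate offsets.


A rectangular picture frame lying in the x–z plane (depth along y). The opening is 234 mm wide (x) by 220 mm tall (z), surrounded by a border 67 mm wide on all four sides. The frame is 21 mm deep and is made of two full-height vertical stiles with two horizontal rails fitted between them.


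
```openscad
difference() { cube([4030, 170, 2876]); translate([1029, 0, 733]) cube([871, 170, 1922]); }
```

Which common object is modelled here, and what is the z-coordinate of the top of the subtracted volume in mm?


A wall with a window opening. The window head height is 2655 mm.

A wall with a rectangular opening subtracted — a window. Sill at z = 733, opening 1922 mm tall, so the head is at 733 + 1922 = 2655 mm.


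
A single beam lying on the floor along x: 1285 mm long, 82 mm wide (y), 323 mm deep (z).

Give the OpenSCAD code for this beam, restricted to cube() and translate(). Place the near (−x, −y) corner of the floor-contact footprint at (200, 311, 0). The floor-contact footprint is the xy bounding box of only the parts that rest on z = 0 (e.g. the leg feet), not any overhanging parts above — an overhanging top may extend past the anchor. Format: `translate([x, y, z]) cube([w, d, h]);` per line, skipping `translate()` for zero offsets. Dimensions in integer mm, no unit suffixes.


translate([200, 311, 0]) cube([1285, 82, 323]);


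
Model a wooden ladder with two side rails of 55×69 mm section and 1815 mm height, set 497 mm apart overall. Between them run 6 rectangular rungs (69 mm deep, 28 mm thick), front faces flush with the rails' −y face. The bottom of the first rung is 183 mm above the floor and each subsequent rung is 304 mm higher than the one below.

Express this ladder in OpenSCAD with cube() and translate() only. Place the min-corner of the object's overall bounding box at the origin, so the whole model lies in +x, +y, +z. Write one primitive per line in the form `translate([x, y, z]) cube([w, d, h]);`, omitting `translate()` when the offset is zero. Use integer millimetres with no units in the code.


cube([55, 69, 1815]);
translate([442, 0, 0]) cube([55, 69, 1815]);
translate([55, 0, 183]) cube([387, 69, 28]);
translate([55, 0, 487]) cube([387, 69, 28]);
translate([55, 0, 791]) cube([387, 69, 28]);
translate([55, 0, 1095]) cube([387, 69, 28]);
translate([55, 0, 1399]) cube([387, 69, 28]);
translate([55, 0, 1703]) cube([387, 69, 28]);


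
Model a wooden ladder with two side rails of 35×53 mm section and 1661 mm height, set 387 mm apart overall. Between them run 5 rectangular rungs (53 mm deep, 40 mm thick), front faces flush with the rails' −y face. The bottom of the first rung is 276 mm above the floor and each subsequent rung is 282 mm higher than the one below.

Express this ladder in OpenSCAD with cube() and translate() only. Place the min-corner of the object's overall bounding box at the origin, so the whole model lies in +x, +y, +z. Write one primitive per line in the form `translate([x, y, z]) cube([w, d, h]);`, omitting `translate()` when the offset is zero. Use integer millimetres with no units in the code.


cube([35, 53, 1661]);
translate([352, 0, 0]) cube([35, 53, 1661]);
translate([35, 0, 276]) cube([317, 53, 40]);
translate([35, 0, 558]) cube([317, 53, 40]);
translate([35, 0, 840]) cube([317, 53, 40]);
translate([35, 0, 1122]) cube([317, 53, 40]);
translate([35, 0, 1404]) cube([317, 53, 40]);


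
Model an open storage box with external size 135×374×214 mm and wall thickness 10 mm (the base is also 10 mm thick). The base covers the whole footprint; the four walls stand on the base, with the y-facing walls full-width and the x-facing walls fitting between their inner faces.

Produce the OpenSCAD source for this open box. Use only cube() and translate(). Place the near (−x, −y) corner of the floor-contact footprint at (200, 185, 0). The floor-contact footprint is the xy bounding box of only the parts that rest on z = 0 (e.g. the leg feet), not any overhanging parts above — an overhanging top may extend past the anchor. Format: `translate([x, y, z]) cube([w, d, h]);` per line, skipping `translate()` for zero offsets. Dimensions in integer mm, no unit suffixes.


translate([200, 185, 0]) cube([135, 374, 10]);
translate([200, 185, 10]) cube([135, 10, 204]);
translate([200, 549, 10]) cube([135, 10, 204]);
translate([200, 195, 10]) cube([10, 354, 204]);
translate([325, 195, 10]) cube([10, 354, 204]);


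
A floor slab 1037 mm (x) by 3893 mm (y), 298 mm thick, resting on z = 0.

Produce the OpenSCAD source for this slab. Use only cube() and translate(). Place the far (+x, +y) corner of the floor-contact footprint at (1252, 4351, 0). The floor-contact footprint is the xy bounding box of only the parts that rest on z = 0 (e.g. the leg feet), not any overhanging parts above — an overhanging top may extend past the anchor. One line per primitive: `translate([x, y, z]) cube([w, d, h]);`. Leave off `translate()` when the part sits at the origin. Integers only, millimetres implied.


translate([215, 458, 0]) cube([1037, 3893, 298]);


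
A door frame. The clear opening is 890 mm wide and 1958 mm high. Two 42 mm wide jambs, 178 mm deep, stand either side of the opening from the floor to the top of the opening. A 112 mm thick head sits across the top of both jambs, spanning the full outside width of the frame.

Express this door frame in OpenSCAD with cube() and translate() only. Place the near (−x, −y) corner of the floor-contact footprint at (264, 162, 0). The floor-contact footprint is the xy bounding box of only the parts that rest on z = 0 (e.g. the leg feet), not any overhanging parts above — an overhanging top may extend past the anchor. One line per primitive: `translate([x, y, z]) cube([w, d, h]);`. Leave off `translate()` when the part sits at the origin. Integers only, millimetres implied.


translate([264, 162, 0]) cube([42, 178, 1958]);
translate([1196, 162, 0]) cube([42, 178, 1958]);
translate([264, 162, 1958]) cube([974, 178, 112]);


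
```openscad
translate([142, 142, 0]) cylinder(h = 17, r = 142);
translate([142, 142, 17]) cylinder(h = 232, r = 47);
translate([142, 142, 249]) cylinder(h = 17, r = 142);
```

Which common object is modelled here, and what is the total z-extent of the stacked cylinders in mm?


A spool. The overall height is 266 mm.

Three coaxial cylinders, large–small–large — a spool. Two 17 mm flanges and a 232 mm core give 17 + 232 + 17 = 266 mm.


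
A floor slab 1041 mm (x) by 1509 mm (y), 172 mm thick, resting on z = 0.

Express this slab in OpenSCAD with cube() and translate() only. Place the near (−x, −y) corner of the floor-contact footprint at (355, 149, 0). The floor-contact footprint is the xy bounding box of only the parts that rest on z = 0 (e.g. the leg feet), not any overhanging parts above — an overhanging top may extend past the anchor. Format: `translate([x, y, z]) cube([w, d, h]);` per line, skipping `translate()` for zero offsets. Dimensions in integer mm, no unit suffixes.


translate([355, 149, 0]) cube([1041, 1509, 172]);


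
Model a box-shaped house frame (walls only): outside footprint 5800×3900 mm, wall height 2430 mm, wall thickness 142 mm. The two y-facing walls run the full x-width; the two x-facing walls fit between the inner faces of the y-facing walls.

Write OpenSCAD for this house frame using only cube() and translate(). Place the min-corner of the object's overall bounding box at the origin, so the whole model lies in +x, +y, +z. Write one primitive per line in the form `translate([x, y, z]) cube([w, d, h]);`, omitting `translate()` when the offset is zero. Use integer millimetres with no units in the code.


cube([5800, 142, 2430]);
translate([0, 3758, 0]) cube([5800, 142, 2430]);
translate([0, 142, 0]) cube([142, 3616, 2430]);
translate([5658, 142, 0]) cube([142, 3616, 2430]);


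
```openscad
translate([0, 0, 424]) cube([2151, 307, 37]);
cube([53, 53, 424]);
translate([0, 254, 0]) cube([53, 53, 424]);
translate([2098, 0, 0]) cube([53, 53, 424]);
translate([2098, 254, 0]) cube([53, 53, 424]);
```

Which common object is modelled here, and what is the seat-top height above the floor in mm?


A bench. The seat-top height is 461 mm.

A long slab on four corner posts — a bench. The slab sits at z = 424 with thickness 37, so the top is 424 + 37 = 461 mm.


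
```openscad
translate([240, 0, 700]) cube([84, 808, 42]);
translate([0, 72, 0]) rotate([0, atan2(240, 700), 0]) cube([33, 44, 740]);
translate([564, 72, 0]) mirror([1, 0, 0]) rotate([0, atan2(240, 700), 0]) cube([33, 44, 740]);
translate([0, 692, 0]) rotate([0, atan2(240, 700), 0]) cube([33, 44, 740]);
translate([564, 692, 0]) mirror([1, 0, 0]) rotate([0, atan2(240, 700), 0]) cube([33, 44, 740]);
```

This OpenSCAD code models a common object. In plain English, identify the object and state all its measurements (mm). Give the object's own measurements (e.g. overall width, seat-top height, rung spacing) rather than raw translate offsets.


A sawhorse. A 84×808×42 mm beam (x, y, z) sits on two A-frame leg pairs. Each pair is two raked legs of 33×44 mm section (44 mm along y) splaying symmetrically in x. Each leg rises 700 mm vertically over 240 mm of horizontal reach and is 740 mm long along its own axis. Every leg's outer bottom edge rests on the floor and its outer top edge meets a bottom edge of the beam — the left legs (tilting toward +x) meet the beam's −x bottom edge, the right legs (their mirror images, tilting toward −x) meet its +x bottom edge — so the leg tops tuck under the beam, the beam's underside is 700 mm above the floor, and the feet are 564 mm apart outside-to-outside with the beam centred between them. The two leg pairs are set in 72 mm from either end of the beam.


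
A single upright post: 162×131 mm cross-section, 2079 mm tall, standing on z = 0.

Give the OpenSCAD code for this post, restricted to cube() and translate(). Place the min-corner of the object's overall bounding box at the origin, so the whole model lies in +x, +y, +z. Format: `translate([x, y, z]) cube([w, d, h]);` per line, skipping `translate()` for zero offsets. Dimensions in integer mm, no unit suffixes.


cube([162, 131, 2079]);
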